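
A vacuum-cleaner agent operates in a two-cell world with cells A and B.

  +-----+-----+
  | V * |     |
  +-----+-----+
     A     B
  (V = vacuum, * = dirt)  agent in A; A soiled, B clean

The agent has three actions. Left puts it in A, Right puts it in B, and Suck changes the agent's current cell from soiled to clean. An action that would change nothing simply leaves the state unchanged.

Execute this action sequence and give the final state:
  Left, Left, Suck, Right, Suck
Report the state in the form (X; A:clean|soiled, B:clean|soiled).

[1] after Left: (A; A:soiled, B:clean)
[2] after Left: (A; A:soiled, B:clean)
[3] after Suck: (A; A:clean, B:clean)
[4] after Right: (B; A:clean, B:clean)
[5] after Suck: (B; A:clean, B:clean)

(B; A:clean, B:clean)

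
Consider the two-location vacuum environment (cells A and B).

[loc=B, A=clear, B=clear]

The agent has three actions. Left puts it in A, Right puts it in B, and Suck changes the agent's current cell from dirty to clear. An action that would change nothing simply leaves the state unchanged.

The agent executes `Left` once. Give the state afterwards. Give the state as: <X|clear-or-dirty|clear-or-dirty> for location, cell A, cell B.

<A|clear|clear>

start: <B|clear|clear>
Left (#1): <A|clear|clear>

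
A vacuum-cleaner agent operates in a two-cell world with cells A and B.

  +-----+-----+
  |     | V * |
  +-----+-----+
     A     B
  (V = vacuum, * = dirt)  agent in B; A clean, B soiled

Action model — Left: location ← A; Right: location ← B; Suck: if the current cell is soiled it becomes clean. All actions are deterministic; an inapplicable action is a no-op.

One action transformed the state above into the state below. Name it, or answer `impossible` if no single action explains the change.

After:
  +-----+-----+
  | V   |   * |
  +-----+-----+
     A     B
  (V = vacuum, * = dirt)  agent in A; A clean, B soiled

Left

try  Left: loc=A A=clean B=soiled  ← match
try Right: loc=B A=clean B=soiled
try  Suck: loc=B A=clean B=clean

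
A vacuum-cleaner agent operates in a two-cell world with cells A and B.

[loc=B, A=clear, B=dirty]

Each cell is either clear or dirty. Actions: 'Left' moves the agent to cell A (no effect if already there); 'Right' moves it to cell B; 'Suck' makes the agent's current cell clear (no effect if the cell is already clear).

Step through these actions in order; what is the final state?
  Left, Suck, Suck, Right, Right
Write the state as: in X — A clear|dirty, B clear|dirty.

[1] after Left: in A — A clear, B dirty
[2] after Suck: in A — A clear, B dirty
[3] after Suck: in A — A clear, B dirty
[4] after Right: in B — A clear, B dirty
[5] after Right: in B — A clear, B dirty

in B — A clear, B dirty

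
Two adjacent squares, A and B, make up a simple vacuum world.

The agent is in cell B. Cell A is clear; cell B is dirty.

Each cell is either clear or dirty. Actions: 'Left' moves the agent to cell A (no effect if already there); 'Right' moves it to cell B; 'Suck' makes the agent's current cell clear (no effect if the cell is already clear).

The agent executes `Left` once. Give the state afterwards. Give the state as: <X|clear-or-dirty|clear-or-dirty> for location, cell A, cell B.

start: <B|clear|dirty>
1) do Left; now <A|clear|dirty>

<A|clear|dirty>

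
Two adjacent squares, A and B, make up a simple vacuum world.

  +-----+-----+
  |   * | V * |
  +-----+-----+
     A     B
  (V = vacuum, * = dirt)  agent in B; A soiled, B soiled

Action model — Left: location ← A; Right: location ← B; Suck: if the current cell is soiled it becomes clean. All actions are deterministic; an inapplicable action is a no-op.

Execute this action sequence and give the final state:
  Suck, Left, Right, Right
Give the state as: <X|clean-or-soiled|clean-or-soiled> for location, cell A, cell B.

<B|soiled|clean>

Suck (#1): <B|soiled|clean>
Left (#2): <A|soiled|clean>
Right (#3): <B|soiled|clean>
Right (#4): <B|soiled|clean>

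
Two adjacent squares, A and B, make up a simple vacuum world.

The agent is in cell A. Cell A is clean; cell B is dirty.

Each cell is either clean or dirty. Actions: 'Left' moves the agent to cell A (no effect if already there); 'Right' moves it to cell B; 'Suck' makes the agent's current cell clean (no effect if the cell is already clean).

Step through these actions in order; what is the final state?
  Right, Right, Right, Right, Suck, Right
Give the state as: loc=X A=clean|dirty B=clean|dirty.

t=1 Right ⇒ loc=B A=clean B=dirty
t=2 Right ⇒ loc=B A=clean B=dirty
t=3 Right ⇒ loc=B A=clean B=dirty
t=4 Right ⇒ loc=B A=clean B=dirty
t=5 Suck ⇒ loc=B A=clean B=clean
t=6 Right ⇒ loc=B A=clean B=clean

loc=B A=clean B=clean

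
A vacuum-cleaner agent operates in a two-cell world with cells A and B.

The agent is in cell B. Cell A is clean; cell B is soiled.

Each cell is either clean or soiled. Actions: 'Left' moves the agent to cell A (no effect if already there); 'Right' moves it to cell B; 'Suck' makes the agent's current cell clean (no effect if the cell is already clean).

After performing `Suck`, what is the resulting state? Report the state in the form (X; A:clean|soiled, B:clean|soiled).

(B; A:clean, B:clean)

start: (B; A:clean, B:soiled)
step 1/1 (Suck): (B; A:clean, B:clean)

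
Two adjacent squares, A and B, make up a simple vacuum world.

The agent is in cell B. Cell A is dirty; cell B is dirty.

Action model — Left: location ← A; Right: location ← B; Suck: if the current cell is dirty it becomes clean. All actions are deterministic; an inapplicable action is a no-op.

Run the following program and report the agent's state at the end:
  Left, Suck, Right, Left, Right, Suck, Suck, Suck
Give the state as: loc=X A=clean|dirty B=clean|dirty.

loc=B A=clean B=clean

t=1 Left ⇒ loc=A A=dirty B=dirty
t=2 Suck ⇒ loc=A A=clean B=dirty
t=3 Right ⇒ loc=B A=clean B=dirty
t=4 Left ⇒ loc=A A=clean B=dirty
t=5 Right ⇒ loc=B A=clean B=dirty
t=6 Suck ⇒ loc=B A=clean B=clean
t=7 Suck ⇒ loc=B A=clean B=clean
t=8 Suck ⇒ loc=B A=clean B=clean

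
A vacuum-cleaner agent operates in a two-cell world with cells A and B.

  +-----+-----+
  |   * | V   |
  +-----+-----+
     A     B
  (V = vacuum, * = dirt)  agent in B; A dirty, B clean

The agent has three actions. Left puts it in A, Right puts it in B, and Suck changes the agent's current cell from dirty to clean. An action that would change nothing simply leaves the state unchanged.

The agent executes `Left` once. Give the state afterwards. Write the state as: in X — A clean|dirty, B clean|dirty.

start: in B — A dirty, B clean
step 1/1 (Left): in A — A dirty, B clean

in A — A dirty, B clean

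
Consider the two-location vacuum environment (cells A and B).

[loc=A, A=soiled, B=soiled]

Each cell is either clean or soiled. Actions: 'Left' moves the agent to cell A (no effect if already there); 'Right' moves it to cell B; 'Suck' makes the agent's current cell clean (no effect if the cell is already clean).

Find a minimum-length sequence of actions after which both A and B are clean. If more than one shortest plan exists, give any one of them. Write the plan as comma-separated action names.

Suck, Right, Suck

t=1 Suck ⇒ loc=A A=clean B=soiled
t=2 Right ⇒ loc=B A=clean B=soiled
t=3 Suck ⇒ loc=B A=clean B=clean
min 3: Suck A + move + Suck B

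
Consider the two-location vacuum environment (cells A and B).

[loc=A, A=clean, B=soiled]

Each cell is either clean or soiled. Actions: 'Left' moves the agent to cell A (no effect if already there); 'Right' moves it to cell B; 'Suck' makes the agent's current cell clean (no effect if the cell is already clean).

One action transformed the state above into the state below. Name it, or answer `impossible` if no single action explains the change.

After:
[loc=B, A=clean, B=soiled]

try  Left: loc=A A=clean B=soiled
try Right: loc=B A=clean B=soiled  ← match
try  Suck: loc=A A=clean B=soiled

Right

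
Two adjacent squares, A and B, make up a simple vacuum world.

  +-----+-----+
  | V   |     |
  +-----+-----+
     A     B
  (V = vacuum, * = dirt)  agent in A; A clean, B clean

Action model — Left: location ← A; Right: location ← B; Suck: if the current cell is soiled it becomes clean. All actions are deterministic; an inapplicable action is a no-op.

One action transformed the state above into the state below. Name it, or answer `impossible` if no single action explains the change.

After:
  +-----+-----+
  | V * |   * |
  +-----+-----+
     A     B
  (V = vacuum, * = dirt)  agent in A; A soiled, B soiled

impossible

try  Left: loc=A A=clean B=clean
try Right: loc=B A=clean B=clean
try  Suck: loc=A A=clean B=clean
no single action produces the after-state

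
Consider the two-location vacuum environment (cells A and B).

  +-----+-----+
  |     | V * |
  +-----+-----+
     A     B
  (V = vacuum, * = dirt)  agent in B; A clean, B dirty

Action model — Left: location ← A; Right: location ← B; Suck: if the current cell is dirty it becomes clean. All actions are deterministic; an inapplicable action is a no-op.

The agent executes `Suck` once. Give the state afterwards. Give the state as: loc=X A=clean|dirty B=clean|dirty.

loc=B A=clean B=clean

start: loc=B A=clean B=dirty
[1] after Suck: loc=B A=clean B=clean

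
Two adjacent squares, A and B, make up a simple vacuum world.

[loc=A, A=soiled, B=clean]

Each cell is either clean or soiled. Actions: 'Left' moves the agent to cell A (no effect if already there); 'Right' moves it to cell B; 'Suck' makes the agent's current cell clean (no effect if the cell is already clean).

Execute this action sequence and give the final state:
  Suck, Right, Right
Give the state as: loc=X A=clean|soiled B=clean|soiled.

loc=B A=clean B=clean

1) do Suck; now loc=A A=clean B=clean
2) do Right; now loc=B A=clean B=clean
3) do Right; now loc=B A=clean B=clean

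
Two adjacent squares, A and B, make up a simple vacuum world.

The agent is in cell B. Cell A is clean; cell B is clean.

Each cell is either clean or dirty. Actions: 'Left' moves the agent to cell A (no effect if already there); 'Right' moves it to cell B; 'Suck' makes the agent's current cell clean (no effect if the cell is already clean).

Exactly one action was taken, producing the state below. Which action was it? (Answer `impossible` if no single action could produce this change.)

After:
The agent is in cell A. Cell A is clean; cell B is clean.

Left

try  Left: in A — A clean, B clean  ← match
try Right: in B — A clean, B clean
try  Suck: in B — A clean, B clean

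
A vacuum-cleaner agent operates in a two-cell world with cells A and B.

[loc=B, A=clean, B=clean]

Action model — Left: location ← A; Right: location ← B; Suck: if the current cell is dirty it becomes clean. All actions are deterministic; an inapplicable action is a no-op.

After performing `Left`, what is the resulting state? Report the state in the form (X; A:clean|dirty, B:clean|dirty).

(A; A:clean, B:clean)

start: (B; A:clean, B:clean)
1) do Left; now (A; A:clean, B:clean)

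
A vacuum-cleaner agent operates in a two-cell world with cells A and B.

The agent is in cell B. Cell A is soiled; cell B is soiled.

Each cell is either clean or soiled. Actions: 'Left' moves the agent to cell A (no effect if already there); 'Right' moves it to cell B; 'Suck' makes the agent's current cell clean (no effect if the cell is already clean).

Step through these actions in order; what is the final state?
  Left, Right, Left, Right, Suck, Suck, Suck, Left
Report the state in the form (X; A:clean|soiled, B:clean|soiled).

1. Left → (A; A:soiled, B:soiled)
2. Right → (B; A:soiled, B:soiled)
3. Left → (A; A:soiled, B:soiled)
4. Right → (B; A:soiled, B:soiled)
5. Suck → (B; A:soiled, B:clean)
6. Suck → (B; A:soiled, B:clean)
7. Suck → (B; A:soiled, B:clean)
8. Left → (A; A:soiled, B:clean)

(A; A:soiled, B:clean)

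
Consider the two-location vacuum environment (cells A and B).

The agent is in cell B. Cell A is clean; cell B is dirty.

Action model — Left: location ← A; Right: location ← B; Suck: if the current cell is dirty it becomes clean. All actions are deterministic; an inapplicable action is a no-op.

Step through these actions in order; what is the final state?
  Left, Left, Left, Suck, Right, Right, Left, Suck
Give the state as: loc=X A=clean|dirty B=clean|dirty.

Left (#1): loc=A A=clean B=dirty
Left (#2): loc=A A=clean B=dirty
Left (#3): loc=A A=clean B=dirty
Suck (#4): loc=A A=clean B=dirty
Right (#5): loc=B A=clean B=dirty
Right (#6): loc=B A=clean B=dirty
Left (#7): loc=A A=clean B=dirty
Suck (#8): loc=A A=clean B=dirty

loc=A A=clean B=dirty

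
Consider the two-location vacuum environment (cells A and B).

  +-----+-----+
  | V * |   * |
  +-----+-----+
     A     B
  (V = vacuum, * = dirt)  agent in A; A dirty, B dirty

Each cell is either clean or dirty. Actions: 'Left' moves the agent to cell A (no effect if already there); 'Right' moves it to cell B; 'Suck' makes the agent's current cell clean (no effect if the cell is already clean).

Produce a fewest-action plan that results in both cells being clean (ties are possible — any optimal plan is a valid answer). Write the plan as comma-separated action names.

Suck, Right, Suck

t=1 Suck ⇒ loc=A A=clean B=dirty
t=2 Right ⇒ loc=B A=clean B=dirty
t=3 Suck ⇒ loc=B A=clean B=clean
min 3: Suck A + move + Suck B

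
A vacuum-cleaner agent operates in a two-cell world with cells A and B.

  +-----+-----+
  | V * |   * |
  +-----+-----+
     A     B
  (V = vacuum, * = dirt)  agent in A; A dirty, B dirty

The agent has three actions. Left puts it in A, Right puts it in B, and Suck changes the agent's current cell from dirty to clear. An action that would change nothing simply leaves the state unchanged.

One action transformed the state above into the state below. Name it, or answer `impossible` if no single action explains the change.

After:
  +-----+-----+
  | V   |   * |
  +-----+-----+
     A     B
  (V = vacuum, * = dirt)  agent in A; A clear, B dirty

try  Left: (A; A:dirty, B:dirty)
try Right: (B; A:dirty, B:dirty)
try  Suck: (A; A:clear, B:dirty)  ← match

Suck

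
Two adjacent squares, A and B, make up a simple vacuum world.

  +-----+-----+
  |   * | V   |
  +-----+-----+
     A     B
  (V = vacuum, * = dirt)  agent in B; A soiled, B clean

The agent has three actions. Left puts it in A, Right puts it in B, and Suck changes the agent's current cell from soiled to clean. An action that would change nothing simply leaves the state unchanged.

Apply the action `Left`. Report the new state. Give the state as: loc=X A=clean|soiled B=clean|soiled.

loc=A A=soiled B=clean

start: loc=B A=soiled B=clean
1. Left → loc=A A=soiled B=clean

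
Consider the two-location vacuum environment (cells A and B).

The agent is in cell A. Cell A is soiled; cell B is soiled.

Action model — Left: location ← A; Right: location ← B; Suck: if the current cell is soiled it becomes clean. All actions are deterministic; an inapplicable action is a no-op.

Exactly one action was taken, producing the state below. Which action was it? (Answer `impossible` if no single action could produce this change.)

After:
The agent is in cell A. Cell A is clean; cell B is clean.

try  Left: in A — A soiled, B soiled
try Right: in B — A soiled, B soiled
try  Suck: in A — A clean, B soiled
no single action produces the after-state

impossible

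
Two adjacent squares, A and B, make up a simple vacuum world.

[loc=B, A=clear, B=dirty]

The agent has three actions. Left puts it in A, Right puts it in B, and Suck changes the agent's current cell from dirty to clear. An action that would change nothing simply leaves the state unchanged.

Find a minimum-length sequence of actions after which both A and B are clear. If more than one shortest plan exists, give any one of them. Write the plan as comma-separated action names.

Suck

1) do Suck; now loc=B A=clear B=clear
min 1: B is dirty, one Suck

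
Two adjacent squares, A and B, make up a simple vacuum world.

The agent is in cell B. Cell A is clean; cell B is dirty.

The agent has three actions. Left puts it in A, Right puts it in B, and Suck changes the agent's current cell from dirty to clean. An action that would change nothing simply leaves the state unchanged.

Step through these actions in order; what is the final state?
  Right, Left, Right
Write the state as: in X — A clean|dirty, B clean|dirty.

[1] after Right: in B — A clean, B dirty
[2] after Left: in A — A clean, B dirty
[3] after Right: in B — A clean, B dirty

in B — A clean, B dirty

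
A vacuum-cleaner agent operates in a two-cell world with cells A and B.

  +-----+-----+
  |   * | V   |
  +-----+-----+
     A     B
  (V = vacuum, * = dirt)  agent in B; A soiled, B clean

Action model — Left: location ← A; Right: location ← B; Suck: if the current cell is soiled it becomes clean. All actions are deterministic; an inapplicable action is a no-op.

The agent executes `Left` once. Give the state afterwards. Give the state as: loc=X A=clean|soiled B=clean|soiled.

start: loc=B A=soiled B=clean
1. Left → loc=A A=soiled B=clean

loc=A A=soiled B=clean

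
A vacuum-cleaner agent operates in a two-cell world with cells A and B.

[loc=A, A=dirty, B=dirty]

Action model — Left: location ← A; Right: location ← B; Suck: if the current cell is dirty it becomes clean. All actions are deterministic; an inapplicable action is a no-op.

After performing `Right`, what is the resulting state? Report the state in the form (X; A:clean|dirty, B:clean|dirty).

start: (A; A:dirty, B:dirty)
1) do Right; now (B; A:dirty, B:dirty)

(B; A:dirty, B:dirty)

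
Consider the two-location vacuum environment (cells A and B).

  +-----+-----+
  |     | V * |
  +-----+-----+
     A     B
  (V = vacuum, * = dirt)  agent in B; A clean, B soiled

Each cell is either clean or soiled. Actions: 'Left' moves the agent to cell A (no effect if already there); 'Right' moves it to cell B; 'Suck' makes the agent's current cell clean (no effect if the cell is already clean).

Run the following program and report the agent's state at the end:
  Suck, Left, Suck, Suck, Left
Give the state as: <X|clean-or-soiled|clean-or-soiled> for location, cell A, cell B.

<A|clean|clean>

step 1/5 (Suck): <B|clean|clean>
step 2/5 (Left): <A|clean|clean>
step 3/5 (Suck): <A|clean|clean>
step 4/5 (Suck): <A|clean|clean>
step 5/5 (Left): <A|clean|clean>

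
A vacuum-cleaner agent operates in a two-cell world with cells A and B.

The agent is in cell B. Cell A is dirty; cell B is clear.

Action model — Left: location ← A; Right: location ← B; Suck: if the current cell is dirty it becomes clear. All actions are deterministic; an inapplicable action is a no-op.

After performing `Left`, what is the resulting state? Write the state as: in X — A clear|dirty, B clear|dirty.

start: in B — A dirty, B clear
1) do Left; now in A — A dirty, B clear

in A — A dirty, B clear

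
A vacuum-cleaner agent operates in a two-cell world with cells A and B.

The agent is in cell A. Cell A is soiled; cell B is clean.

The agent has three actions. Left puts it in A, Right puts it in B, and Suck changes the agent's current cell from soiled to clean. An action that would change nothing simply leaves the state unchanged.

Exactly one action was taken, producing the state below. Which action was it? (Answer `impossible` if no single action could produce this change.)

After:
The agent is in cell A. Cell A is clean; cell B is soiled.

impossible

try  Left: <A|soiled|clean>
try Right: <B|soiled|clean>
try  Suck: <A|clean|clean>
no single action produces the after-state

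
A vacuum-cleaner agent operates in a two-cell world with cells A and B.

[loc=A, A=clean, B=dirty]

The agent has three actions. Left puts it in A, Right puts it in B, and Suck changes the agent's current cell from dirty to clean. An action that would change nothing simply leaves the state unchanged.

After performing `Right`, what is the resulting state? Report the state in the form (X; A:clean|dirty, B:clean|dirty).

start: (A; A:clean, B:dirty)
1) do Right; now (B; A:clean, B:dirty)

(B; A:clean, B:dirty)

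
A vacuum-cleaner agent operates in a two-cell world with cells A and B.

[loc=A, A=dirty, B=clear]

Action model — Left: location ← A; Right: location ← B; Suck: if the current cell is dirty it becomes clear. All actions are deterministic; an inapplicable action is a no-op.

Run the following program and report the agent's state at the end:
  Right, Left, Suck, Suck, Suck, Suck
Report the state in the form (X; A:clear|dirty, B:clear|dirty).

1. Right → (B; A:dirty, B:clear)
2. Left → (A; A:dirty, B:clear)
3. Suck → (A; A:clear, B:clear)
4. Suck → (A; A:clear, B:clear)
5. Suck → (A; A:clear, B:clear)
6. Suck → (A; A:clear, B:clear)

(A; A:clear, B:clear)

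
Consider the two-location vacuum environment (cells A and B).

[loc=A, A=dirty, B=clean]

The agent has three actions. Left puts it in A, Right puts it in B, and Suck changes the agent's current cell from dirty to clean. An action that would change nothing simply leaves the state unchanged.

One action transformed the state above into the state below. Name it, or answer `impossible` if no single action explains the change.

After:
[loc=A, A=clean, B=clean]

try  Left: <A|dirty|clean>
try Right: <B|dirty|clean>
try  Suck: <A|clean|clean>  ← match

Suck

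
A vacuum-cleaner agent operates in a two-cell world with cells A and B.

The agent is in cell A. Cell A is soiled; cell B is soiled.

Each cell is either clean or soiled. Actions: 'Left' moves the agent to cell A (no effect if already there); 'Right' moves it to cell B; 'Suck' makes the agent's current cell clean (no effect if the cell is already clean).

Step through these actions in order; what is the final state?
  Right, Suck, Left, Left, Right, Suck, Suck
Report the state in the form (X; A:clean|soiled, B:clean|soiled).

step 1/7 (Right): (B; A:soiled, B:soiled)
step 2/7 (Suck): (B; A:soiled, B:clean)
step 3/7 (Left): (A; A:soiled, B:clean)
step 4/7 (Left): (A; A:soiled, B:clean)
step 5/7 (Right): (B; A:soiled, B:clean)
step 6/7 (Suck): (B; A:soiled, B:clean)
step 7/7 (Suck): (B; A:soiled, B:clean)

(B; A:soiled, B:clean)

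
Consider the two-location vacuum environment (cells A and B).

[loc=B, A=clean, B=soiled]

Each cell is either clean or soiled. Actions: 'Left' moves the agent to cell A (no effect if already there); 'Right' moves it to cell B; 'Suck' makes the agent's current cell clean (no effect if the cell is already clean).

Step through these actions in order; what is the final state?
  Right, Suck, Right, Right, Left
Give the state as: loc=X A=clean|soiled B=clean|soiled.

[1] after Right: loc=B A=clean B=soiled
[2] after Suck: loc=B A=clean B=clean
[3] after Right: loc=B A=clean B=clean
[4] after Right: loc=B A=clean B=clean
[5] after Left: loc=A A=clean B=clean

loc=A A=clean B=clean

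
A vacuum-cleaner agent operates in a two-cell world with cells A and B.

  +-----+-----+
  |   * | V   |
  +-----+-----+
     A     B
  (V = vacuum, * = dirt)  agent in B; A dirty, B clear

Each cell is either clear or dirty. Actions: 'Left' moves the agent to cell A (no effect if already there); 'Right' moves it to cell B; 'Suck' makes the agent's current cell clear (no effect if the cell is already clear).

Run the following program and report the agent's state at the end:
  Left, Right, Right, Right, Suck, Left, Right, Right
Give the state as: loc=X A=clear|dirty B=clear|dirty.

loc=B A=dirty B=clear

Left (#1): loc=A A=dirty B=clear
Right (#2): loc=B A=dirty B=clear
Right (#3): loc=B A=dirty B=clear
Right (#4): loc=B A=dirty B=clear
Suck (#5): loc=B A=dirty B=clear
Left (#6): loc=A A=dirty B=clear
Right (#7): loc=B A=dirty B=clear
Right (#8): loc=B A=dirty B=clear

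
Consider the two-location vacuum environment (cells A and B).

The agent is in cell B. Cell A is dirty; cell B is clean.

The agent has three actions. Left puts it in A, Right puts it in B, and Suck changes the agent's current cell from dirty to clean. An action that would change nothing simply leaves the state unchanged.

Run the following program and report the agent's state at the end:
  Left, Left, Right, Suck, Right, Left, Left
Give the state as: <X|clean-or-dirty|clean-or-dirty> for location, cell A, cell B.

<A|dirty|clean>

1. Left → <A|dirty|clean>
2. Left → <A|dirty|clean>
3. Right → <B|dirty|clean>
4. Suck → <B|dirty|clean>
5. Right → <B|dirty|clean>
6. Left → <A|dirty|clean>
7. Left → <A|dirty|clean>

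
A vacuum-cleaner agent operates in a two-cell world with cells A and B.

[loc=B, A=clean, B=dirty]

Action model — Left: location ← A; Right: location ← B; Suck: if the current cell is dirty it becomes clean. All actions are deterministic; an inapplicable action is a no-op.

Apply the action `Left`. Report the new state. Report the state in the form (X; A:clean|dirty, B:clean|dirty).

start: (B; A:clean, B:dirty)
1) do Left; now (A; A:clean, B:dirty)

(A; A:clean, B:dirty)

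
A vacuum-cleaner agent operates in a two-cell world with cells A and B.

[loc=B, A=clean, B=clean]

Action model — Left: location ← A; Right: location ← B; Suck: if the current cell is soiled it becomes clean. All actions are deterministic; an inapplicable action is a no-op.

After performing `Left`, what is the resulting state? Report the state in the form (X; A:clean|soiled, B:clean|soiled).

start: (B; A:clean, B:clean)
Left (#1): (A; A:clean, B:clean)

(A; A:clean, B:clean)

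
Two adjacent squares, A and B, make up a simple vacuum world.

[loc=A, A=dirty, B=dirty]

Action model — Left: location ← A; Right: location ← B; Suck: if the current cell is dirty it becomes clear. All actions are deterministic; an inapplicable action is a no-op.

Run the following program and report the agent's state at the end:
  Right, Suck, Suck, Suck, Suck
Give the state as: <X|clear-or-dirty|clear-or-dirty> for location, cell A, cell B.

t=1 Right ⇒ <B|dirty|dirty>
t=2 Suck ⇒ <B|dirty|clear>
t=3 Suck ⇒ <B|dirty|clear>
t=4 Suck ⇒ <B|dirty|clear>
t=5 Suck ⇒ <B|dirty|clear>

<B|dirty|clear>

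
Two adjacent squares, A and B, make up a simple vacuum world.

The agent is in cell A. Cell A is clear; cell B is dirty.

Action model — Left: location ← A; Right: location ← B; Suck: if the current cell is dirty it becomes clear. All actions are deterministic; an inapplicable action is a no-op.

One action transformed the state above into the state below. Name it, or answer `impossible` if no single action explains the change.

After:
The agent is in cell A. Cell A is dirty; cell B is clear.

impossible

try  Left: loc=A A=clear B=dirty
try Right: loc=B A=clear B=dirty
try  Suck: loc=A A=clear B=dirty
no single action produces the after-state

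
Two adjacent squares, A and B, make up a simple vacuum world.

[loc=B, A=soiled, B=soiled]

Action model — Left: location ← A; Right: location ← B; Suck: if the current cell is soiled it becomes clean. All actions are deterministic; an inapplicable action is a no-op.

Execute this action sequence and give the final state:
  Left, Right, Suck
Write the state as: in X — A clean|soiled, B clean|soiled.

in B — A soiled, B clean

Left (#1): in A — A soiled, B soiled
Right (#2): in B — A soiled, B soiled
Suck (#3): in B — A soiled, B clean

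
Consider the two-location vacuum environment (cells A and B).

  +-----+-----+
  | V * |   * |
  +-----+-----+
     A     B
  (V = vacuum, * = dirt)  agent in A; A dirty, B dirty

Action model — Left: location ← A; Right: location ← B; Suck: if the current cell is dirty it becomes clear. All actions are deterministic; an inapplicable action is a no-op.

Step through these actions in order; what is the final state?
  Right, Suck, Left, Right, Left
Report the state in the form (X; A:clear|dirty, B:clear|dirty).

(A; A:dirty, B:clear)

1) do Right; now (B; A:dirty, B:dirty)
2) do Suck; now (B; A:dirty, B:clear)
3) do Left; now (A; A:dirty, B:clear)
4) do Right; now (B; A:dirty, B:clear)
5) do Left; now (A; A:dirty, B:clear)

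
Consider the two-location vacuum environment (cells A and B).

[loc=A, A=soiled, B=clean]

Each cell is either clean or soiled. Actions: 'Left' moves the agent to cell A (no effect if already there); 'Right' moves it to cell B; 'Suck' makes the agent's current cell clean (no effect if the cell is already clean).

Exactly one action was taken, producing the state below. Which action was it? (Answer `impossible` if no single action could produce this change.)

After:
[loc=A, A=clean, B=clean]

try  Left: <A|soiled|clean>
try Right: <B|soiled|clean>
try  Suck: <A|clean|clean>  ← match

Suck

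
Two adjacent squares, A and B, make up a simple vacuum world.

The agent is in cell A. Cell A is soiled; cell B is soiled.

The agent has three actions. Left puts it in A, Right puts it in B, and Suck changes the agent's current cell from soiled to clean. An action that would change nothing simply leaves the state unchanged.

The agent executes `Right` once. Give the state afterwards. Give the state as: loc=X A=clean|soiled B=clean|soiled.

start: loc=A A=soiled B=soiled
t=1 Right ⇒ loc=B A=soiled B=soiled

loc=B A=soiled B=soiled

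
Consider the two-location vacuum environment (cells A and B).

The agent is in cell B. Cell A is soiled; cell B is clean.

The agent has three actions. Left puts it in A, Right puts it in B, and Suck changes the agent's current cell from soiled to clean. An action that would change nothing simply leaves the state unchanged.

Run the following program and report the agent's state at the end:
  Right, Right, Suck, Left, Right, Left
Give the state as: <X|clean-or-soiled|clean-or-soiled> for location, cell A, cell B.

<A|soiled|clean>

Right (#1): <B|soiled|clean>
Right (#2): <B|soiled|clean>
Suck (#3): <B|soiled|clean>
Left (#4): <A|soiled|clean>
Right (#5): <B|soiled|clean>
Left (#6): <A|soiled|clean>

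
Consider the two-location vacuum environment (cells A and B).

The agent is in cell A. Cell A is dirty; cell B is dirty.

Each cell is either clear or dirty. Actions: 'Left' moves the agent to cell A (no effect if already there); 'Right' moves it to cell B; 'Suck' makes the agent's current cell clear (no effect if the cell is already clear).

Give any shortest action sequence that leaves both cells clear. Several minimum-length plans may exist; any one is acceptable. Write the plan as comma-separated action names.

Suck, Right, Suck

1) do Suck; now in A — A clear, B dirty
2) do Right; now in B — A clear, B dirty
3) do Suck; now in B — A clear, B clear
min 3: Suck A + move + Suck B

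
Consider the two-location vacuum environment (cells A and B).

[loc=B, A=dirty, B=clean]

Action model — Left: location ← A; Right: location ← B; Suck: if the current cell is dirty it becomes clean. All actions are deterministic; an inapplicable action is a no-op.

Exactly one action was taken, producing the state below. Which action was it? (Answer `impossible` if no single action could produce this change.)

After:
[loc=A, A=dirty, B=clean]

Left

try  Left: loc=A A=dirty B=clean  ← match
try Right: loc=B A=dirty B=clean
try  Suck: loc=B A=dirty B=clean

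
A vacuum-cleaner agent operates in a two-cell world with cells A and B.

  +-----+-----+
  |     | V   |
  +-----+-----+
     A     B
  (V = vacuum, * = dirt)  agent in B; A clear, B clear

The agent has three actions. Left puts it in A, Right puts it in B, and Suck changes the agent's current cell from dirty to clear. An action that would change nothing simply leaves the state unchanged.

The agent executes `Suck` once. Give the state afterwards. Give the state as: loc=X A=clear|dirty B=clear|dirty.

start: loc=B A=clear B=clear
1. Suck → loc=B A=clear B=clear

loc=B A=clear B=clear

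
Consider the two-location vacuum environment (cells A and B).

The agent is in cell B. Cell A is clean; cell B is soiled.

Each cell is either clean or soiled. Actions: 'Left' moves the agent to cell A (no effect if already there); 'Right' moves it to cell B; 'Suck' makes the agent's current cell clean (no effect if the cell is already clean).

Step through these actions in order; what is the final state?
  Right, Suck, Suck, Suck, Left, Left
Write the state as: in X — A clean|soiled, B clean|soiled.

in A — A clean, B clean

Right (#1): in B — A clean, B soiled
Suck (#2): in B — A clean, B clean
Suck (#3): in B — A clean, B clean
Suck (#4): in B — A clean, B clean
Left (#5): in A — A clean, B clean
Left (#6): in A — A clean, B clean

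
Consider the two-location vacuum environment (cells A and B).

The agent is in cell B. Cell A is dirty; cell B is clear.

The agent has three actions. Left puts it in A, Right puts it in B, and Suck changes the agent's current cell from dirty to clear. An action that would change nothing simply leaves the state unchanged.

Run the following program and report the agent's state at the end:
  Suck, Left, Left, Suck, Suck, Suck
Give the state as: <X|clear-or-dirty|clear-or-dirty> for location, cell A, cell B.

1. Suck → <B|dirty|clear>
2. Left → <A|dirty|clear>
3. Left → <A|dirty|clear>
4. Suck → <A|clear|clear>
5. Suck → <A|clear|clear>
6. Suck → <A|clear|clear>

<A|clear|clear>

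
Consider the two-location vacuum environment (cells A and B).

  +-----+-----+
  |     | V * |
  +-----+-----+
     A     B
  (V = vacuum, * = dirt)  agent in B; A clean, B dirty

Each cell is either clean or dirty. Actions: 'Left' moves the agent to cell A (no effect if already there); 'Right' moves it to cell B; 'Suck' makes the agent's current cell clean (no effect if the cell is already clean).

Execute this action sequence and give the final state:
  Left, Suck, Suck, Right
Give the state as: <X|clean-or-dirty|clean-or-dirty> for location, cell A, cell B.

<B|clean|dirty>

Left (#1): <A|clean|dirty>
Suck (#2): <A|clean|dirty>
Suck (#3): <A|clean|dirty>
Right (#4): <B|clean|dirty>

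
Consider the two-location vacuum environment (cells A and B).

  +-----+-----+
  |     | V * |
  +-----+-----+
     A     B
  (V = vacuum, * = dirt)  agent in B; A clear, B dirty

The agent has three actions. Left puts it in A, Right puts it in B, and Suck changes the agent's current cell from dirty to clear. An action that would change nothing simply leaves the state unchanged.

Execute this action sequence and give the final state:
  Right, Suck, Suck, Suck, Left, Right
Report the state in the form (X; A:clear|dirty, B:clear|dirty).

Right (#1): (B; A:clear, B:dirty)
Suck (#2): (B; A:clear, B:clear)
Suck (#3): (B; A:clear, B:clear)
Suck (#4): (B; A:clear, B:clear)
Left (#5): (A; A:clear, B:clear)
Right (#6): (B; A:clear, B:clear)

(B; A:clear, B:clear)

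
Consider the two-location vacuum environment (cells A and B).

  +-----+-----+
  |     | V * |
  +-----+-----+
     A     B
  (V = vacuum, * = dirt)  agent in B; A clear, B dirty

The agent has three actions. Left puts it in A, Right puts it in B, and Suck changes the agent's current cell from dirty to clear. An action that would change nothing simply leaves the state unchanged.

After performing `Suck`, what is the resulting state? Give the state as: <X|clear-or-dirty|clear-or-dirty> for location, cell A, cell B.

<B|clear|clear>

start: <B|clear|dirty>
1) do Suck; now <B|clear|clear>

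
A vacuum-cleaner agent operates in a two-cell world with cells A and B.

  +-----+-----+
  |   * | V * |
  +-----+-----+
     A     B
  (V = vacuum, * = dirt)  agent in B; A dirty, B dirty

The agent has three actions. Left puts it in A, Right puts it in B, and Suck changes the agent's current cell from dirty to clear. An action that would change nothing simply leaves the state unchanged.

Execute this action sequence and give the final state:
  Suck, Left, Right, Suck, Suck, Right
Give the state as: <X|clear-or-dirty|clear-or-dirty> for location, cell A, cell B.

<B|dirty|clear>

step 1/6 (Suck): <B|dirty|clear>
step 2/6 (Left): <A|dirty|clear>
step 3/6 (Right): <B|dirty|clear>
step 4/6 (Suck): <B|dirty|clear>
step 5/6 (Suck): <B|dirty|clear>
step 6/6 (Right): <B|dirty|clear>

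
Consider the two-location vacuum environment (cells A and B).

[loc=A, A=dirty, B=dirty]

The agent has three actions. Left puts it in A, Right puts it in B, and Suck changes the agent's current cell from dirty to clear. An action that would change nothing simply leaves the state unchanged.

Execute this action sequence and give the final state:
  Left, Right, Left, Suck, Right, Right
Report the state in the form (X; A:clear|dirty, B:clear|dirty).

step 1/6 (Left): (A; A:dirty, B:dirty)
step 2/6 (Right): (B; A:dirty, B:dirty)
step 3/6 (Left): (A; A:dirty, B:dirty)
step 4/6 (Suck): (A; A:clear, B:dirty)
step 5/6 (Right): (B; A:clear, B:dirty)
step 6/6 (Right): (B; A:clear, B:dirty)

(B; A:clear, B:dirty)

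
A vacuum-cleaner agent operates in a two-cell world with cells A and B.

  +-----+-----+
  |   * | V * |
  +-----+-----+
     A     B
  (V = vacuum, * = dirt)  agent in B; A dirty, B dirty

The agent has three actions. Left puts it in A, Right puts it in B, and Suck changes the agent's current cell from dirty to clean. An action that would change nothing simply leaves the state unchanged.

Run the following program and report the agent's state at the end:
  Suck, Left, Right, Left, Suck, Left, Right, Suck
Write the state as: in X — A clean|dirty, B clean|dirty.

t=1 Suck ⇒ in B — A dirty, B clean
t=2 Left ⇒ in A — A dirty, B clean
t=3 Right ⇒ in B — A dirty, B clean
t=4 Left ⇒ in A — A dirty, B clean
t=5 Suck ⇒ in A — A clean, B clean
t=6 Left ⇒ in A — A clean, B clean
t=7 Right ⇒ in B — A clean, B clean
t=8 Suck ⇒ in B — A clean, B clean

in B — A clean, B clean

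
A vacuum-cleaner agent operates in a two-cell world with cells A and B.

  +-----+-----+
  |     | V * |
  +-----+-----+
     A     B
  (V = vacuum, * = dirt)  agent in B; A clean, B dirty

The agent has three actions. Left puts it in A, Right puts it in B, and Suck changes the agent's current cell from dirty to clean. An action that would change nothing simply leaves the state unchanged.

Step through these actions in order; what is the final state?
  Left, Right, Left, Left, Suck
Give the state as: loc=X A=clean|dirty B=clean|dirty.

Left (#1): loc=A A=clean B=dirty
Right (#2): loc=B A=clean B=dirty
Left (#3): loc=A A=clean B=dirty
Left (#4): loc=A A=clean B=dirty
Suck (#5): loc=A A=clean B=dirty

loc=A A=clean B=dirty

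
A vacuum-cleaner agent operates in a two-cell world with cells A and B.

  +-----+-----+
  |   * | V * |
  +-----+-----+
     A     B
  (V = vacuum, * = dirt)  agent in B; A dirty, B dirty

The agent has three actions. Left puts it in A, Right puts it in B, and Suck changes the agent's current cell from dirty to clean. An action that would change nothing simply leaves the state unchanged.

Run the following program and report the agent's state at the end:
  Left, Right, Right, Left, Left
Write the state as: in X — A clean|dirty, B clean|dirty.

step 1/5 (Left): in A — A dirty, B dirty
step 2/5 (Right): in B — A dirty, B dirty
step 3/5 (Right): in B — A dirty, B dirty
step 4/5 (Left): in A — A dirty, B dirty
step 5/5 (Left): in A — A dirty, B dirty

in A — A dirty, B dirty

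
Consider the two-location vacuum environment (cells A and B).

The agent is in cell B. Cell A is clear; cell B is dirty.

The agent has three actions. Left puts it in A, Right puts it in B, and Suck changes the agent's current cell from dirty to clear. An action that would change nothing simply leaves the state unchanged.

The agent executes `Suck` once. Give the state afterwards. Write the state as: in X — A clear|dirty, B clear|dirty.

start: in B — A clear, B dirty
Suck (#1): in B — A clear, B clear

in B — A clear, B clear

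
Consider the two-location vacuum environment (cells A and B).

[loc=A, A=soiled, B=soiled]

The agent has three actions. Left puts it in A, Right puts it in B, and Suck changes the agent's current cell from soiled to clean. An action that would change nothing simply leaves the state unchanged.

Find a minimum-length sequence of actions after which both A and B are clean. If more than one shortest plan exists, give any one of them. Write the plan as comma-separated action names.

Suck, Right, Suck

t=1 Suck ⇒ (A; A:clean, B:soiled)
t=2 Right ⇒ (B; A:clean, B:soiled)
t=3 Suck ⇒ (B; A:clean, B:clean)
min 3: Suck A + move + Suck B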